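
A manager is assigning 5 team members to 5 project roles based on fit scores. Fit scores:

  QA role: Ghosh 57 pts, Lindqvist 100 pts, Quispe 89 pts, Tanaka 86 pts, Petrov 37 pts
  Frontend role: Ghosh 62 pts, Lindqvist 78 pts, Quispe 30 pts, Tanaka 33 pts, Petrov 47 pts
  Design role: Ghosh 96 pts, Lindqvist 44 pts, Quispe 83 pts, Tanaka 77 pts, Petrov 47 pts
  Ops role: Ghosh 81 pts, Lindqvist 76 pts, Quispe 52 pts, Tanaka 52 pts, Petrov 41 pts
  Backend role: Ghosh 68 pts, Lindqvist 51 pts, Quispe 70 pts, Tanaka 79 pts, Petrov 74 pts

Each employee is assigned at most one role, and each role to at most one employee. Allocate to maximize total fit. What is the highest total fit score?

Optimal: Ghosh→Ops role (81 pts), Lindqvist→Frontend role (78 pts), Quispe→Design role (83 pts), Tanaka→QA role (86 pts), Petrov→Backend role (74 pts) — total 81+78+83+86+74 = 402 pts.
Column-greedy (each role in turn goes to its best remaining employee) gives 371 pts, worse by 31.

Max total: 402 pts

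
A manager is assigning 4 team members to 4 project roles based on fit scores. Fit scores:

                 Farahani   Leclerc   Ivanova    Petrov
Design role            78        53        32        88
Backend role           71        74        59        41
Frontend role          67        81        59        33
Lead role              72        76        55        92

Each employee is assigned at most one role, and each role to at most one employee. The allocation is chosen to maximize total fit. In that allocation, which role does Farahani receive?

Farahani receives Design role.

Optimal: Farahani→Design role (78 pts), Leclerc→Frontend role (81 pts), Ivanova→Backend role (59 pts), Petrov→Lead role (92 pts) — total 78+81+59+92 = 310 pts.
Column-greedy (each role in turn goes to its best remaining employee) gives 284 pts, worse by 26.
Next-best assignment: Farahani→Design role, Leclerc→Backend role, Ivanova→Frontend role, Petrov→Lead role = 303 pts.
Every other assignment is strictly worse.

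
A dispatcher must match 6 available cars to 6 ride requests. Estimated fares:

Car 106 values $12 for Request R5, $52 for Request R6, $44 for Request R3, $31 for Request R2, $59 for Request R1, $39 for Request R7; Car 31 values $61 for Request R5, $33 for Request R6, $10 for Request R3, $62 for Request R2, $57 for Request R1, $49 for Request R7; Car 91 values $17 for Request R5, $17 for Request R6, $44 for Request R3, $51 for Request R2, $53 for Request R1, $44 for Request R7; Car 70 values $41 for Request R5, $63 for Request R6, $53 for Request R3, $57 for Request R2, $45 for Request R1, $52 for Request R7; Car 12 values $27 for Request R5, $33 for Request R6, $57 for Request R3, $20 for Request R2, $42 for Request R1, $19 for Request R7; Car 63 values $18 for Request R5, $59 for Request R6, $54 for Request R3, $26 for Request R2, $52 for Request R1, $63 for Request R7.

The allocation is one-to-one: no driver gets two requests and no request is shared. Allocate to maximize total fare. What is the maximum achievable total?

Optimal: Car 106→Request R1 ($59), Car 31→Request R5 ($61), Car 91→Request R2 ($51), Car 70→Request R6 ($63), Car 12→Request R3 ($57), Car 63→Request R7 ($63) — total 59+61+51+63+57+63 = $354.
Row-greedy (each driver in turn takes its best remaining request) gives $318, worse by 36.
Swapping Car 106↔Car 63 (Car 106→Request R7 $39, Car 63→Request R1 $52) loses 31.

Max total: $354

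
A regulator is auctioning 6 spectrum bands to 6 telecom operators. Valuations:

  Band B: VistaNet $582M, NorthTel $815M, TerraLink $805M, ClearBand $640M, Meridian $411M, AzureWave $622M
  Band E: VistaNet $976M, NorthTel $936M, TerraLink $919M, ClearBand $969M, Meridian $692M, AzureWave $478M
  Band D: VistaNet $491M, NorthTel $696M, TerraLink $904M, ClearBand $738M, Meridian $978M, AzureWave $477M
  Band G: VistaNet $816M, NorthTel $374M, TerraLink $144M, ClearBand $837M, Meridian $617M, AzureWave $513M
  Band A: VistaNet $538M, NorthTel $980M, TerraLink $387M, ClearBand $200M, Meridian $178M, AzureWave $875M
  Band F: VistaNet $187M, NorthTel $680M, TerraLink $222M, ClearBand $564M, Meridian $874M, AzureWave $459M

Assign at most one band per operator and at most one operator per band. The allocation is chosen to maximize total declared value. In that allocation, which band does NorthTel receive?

Optimal: VistaNet→Band E ($976M), NorthTel→Band B ($815M), TerraLink→Band D ($904M), ClearBand→Band G ($837M), Meridian→Band F ($874M), AzureWave→Band A ($875M) — total 976+815+904+837+874+875 = $5281M.
Next-best assignment: VistaNet→Band G, NorthTel→Band B, TerraLink→Band D, ClearBand→Band E, Meridian→Band F, AzureWave→Band A = $5253M.
NorthTel's own top band is Band A ($980M), but forcing NorthTel→Band A and reassigning the rest optimally gives only $5193M — worse by 88.

NorthTel receives Band B.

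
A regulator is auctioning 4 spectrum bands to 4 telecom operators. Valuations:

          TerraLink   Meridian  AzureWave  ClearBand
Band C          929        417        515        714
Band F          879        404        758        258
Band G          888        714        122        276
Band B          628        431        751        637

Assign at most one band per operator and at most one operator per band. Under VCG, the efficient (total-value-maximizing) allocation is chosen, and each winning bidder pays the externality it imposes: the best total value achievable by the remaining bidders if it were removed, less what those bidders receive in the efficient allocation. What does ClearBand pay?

ClearBand pays $57M.

Efficient allocation: TerraLink→Band F ($879M), Meridian→Band G ($714M), AzureWave→Band B ($751M), ClearBand→Band C ($714M); total welfare W = $3058M.
ClearBand receives Band C at value $714M, so the others get W − 714 = $2344M.
Without ClearBand: best allocation of the remaining 3 bidders over all 4 bands is TerraLink→Band C ($929M), Meridian→Band G ($714M), AzureWave→Band F ($758M), total $2401M.
VCG payment = (others' best without ClearBand) − (others' welfare with ClearBand) = 2401 − 2344 = $57M.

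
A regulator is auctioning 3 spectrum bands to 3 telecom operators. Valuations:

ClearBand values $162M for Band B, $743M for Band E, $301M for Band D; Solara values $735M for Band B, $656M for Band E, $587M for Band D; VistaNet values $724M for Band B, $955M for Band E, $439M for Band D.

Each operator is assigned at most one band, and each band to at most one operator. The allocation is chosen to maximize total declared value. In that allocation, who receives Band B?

VistaNet receives Band B.

Treat this as an assignment problem: match each operator to one band.
Optimal: ClearBand→Band E ($743M), Solara→Band D ($587M), VistaNet→Band B ($724M) — total 743+587+724 = $2054M.
Max-entry greedy (repeatedly take the single best remaining cell) gives $1991M, worse by 63.
Next-best assignment: ClearBand→Band D, Solara→Band B, VistaNet→Band E = $1991M.
No other one-to-one assignment exceeds $2054M.
VistaNet's own top band is Band E ($955M), but forcing VistaNet→Band E and reassigning the rest optimally gives only $1991M — worse by 63.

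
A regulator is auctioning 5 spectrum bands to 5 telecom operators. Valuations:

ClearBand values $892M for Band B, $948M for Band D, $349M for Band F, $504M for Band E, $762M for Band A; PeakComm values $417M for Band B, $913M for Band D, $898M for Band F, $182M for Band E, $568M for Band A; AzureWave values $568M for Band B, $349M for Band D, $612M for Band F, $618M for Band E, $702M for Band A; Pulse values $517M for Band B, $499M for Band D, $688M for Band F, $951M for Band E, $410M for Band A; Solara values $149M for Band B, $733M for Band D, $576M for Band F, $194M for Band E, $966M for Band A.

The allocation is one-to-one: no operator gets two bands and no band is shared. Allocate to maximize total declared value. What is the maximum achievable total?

Optimal: ClearBand→Band B ($892M), PeakComm→Band D ($913M), AzureWave→Band F ($612M), Pulse→Band E ($951M), Solara→Band A ($966M) — total 892+913+612+951+966 = $4334M.
Next-best assignment: ClearBand→Band D, PeakComm→Band F, AzureWave→Band B, Pulse→Band E, Solara→Band A = $4331M.
Swapping AzureWave↔PeakComm (AzureWave→Band D $349M, PeakComm→Band F $898M) loses 278.
No other one-to-one assignment exceeds $4334M.

Max total: $4334M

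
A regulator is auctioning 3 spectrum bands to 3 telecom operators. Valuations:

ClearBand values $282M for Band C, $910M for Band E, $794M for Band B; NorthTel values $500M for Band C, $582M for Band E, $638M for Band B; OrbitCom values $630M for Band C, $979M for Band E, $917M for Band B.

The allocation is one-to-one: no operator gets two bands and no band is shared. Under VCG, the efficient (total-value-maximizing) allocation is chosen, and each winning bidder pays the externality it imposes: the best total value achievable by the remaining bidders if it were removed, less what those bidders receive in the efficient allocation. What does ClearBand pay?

Efficient allocation: ClearBand→Band E ($910M), NorthTel→Band C ($500M), OrbitCom→Band B ($917M); total welfare W = $2327M.
ClearBand receives Band E at value $910M, so the others get W − 910 = $1417M.
Without ClearBand: best allocation of the remaining 2 bidders over all 3 bands is NorthTel→Band B ($638M), OrbitCom→Band E ($979M), total $1617M.
VCG payment = (others' best without ClearBand) − (others' welfare with ClearBand) = 1617 − 1417 = $200M.

ClearBand pays $200M.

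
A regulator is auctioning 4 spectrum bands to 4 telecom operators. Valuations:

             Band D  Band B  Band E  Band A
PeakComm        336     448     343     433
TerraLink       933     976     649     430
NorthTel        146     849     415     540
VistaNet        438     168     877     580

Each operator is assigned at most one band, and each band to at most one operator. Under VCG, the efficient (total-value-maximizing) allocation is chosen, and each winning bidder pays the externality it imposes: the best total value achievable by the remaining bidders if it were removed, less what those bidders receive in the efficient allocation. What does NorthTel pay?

Efficient allocation: PeakComm→Band A ($433M), TerraLink→Band D ($933M), NorthTel→Band B ($849M), VistaNet→Band E ($877M); total welfare W = $3092M.
NorthTel receives Band B at value $849M, so the others get W − 849 = $2243M.
Without NorthTel: best allocation of the remaining 3 bidders over all 4 bands is PeakComm→Band A ($433M), TerraLink→Band B ($976M), VistaNet→Band E ($877M), total $2286M.
VCG payment = (others' best without NorthTel) − (others' welfare with NorthTel) = 2286 − 2243 = $43M.

NorthTel pays $43M.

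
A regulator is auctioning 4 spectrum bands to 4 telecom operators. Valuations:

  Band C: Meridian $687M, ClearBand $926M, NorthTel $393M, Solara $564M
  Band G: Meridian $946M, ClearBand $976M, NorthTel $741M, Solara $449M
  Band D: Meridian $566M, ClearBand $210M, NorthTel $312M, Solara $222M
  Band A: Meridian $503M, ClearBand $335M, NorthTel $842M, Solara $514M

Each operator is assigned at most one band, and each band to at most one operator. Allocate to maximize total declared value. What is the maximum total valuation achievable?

Max total: $2948M

This is the linear assignment problem.
Optimal: Meridian→Band D ($566M), ClearBand→Band G ($976M), NorthTel→Band A ($842M), Solara→Band C ($564M) — total 566+976+842+564 = $2948M.
Column-greedy (each band in turn goes to its best remaining operator) gives $2698M, worse by 250.
Every other assignment is strictly worse.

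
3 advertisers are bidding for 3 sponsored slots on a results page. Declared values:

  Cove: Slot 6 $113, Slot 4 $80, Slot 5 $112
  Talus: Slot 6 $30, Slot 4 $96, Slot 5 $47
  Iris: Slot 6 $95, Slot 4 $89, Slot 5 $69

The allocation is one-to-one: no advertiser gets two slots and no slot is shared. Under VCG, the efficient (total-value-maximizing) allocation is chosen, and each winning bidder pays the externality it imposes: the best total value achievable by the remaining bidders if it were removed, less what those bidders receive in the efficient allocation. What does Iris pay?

Efficient allocation: Cove→Slot 5 ($112), Talus→Slot 4 ($96), Iris→Slot 6 ($95); total welfare W = $303.
Iris receives Slot 6 at value $95, so the others get W − 95 = $208.
Without Iris: best allocation of the remaining 2 bidders over all 3 slots is Cove→Slot 6 ($113), Talus→Slot 4 ($96), total $209.
VCG payment = (others' best without Iris) − (others' welfare with Iris) = 209 − 208 = $1.

Iris pays $1.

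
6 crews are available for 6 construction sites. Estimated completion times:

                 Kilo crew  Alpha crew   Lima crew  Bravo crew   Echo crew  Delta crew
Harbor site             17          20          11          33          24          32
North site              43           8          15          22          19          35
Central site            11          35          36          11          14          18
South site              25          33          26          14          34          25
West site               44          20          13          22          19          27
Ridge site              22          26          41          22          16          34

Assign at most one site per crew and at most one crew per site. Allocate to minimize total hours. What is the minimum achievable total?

Min total: 86 hours

Treat this as an assignment problem: match each crew to one site.
Optimal: Kilo crew→Harbor site (17 hours), Alpha crew→North site (8 hours), Lima crew→West site (13 hours), Bravo crew→South site (14 hours), Echo crew→Ridge site (16 hours), Delta crew→Central site (18 hours) — total 17+8+13+14+16+18 = 86 hours.
Min-entry greedy (repeatedly take the single cheapest remaining cell) gives 87 hours, worse by 1.
Next-best assignment: Kilo crew→Central site, Alpha crew→North site, Lima crew→Harbor site, Bravo crew→South site, Echo crew→Ridge site, Delta crew→West site = 87 hours.
Checked against all permutations: 86 hours is optimal.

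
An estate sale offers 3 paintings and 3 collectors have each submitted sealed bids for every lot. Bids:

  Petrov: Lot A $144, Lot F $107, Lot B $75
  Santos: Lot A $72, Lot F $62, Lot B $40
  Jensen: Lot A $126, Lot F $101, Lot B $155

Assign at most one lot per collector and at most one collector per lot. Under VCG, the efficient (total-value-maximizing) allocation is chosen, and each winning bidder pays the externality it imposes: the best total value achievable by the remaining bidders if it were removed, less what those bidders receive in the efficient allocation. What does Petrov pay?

Efficient allocation: Petrov→Lot A ($144), Santos→Lot F ($62), Jensen→Lot B ($155); total welfare W = $361.
Petrov receives Lot A at value $144, so the others get W − 144 = $217.
Without Petrov: best allocation of the remaining 2 bidders over all 3 lots is Santos→Lot A ($72), Jensen→Lot B ($155), total $227.
VCG payment = (others' best without Petrov) − (others' welfare with Petrov) = 227 − 217 = $10.

Petrov pays $10.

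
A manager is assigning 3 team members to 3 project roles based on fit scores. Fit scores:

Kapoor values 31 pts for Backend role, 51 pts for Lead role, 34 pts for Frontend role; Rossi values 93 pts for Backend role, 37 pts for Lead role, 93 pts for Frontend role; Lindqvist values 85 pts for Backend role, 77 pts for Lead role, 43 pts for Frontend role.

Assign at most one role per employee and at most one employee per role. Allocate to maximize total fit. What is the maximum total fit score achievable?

Optimal: Kapoor→Lead role (51 pts), Rossi→Frontend role (93 pts), Lindqvist→Backend role (85 pts) — total 51+93+85 = 229 pts.

Maximum total: 229 pts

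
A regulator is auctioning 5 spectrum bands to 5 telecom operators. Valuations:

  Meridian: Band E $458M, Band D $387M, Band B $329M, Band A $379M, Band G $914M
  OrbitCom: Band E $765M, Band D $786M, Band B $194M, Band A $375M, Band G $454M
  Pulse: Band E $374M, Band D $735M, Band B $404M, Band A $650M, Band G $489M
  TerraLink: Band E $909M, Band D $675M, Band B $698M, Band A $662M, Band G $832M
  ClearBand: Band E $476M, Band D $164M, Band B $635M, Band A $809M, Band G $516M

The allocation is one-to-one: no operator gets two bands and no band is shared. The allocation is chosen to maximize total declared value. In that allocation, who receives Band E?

OrbitCom receives Band E.

Optimal: Meridian→Band G ($914M), OrbitCom→Band E ($765M), Pulse→Band D ($735M), TerraLink→Band B ($698M), ClearBand→Band A ($809M) — total 914+765+735+698+809 = $3921M.
Swapping Pulse↔Meridian (Pulse→Band G $489M, Meridian→Band D $387M) loses 773.
No other one-to-one assignment exceeds $3921M.
OrbitCom's own top band is Band D ($786M), but forcing OrbitCom→Band D and reassigning the rest optimally gives only $3894M — worse by 27.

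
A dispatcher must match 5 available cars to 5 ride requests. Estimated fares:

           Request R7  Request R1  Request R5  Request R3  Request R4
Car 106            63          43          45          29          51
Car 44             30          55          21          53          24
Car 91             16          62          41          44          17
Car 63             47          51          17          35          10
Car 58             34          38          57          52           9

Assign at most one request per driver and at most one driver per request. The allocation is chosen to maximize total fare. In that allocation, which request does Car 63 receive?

Optimal: Car 106→Request R4 ($51), Car 44→Request R3 ($53), Car 91→Request R1 ($62), Car 63→Request R7 ($47), Car 58→Request R5 ($57) — total 51+53+62+47+57 = $270.
Row-greedy (each driver in turn takes its best remaining request) gives $188, worse by 82.
No other one-to-one assignment exceeds $270.
Car 63's own top request is Request R1 ($51), but forcing Car 63→Request R1 and reassigning the rest optimally gives only $241 — worse by 29.

Car 63 receives Request R7.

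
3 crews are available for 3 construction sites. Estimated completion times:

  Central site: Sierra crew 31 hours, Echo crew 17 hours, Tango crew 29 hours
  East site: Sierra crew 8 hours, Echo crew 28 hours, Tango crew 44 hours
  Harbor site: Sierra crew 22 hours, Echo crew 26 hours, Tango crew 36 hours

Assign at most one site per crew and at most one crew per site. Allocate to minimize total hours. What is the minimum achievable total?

Optimal: Sierra crew→East site (8 hours), Echo crew→Central site (17 hours), Tango crew→Harbor site (36 hours) — total 8+17+36 = 61 hours.
Every other assignment is strictly worse.

Minimum total: 61 hours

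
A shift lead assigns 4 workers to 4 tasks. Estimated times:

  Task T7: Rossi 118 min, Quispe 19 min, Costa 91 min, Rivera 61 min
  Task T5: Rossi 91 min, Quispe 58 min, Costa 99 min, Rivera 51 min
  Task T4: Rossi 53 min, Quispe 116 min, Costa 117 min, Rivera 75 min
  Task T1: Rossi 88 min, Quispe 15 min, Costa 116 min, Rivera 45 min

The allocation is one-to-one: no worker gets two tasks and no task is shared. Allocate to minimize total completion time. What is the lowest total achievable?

Minimum total: 210 min

Optimal: Rossi→Task T4 (53 min), Quispe→Task T1 (15 min), Costa→Task T7 (91 min), Rivera→Task T5 (51 min) — total 53+15+91+51 = 210 min.
Column-greedy (each task in turn goes to its cheapest remaining worker) gives 239 min, worse by 29.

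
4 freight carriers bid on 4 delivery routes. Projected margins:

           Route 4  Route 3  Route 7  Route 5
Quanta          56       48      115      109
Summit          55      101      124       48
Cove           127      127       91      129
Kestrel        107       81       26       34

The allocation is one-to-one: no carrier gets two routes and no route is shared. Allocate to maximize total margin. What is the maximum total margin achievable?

Max total: $467k

Optimal: Quanta→Route 5 ($109k), Summit→Route 7 ($124k), Cove→Route 3 ($127k), Kestrel→Route 4 ($107k) — total 109+124+127+107 = $467k.
Column-greedy (each route in turn goes to its best remaining carrier) gives $377k, worse by 90.
Next-best assignment: Quanta→Route 7, Summit→Route 3, Cove→Route 5, Kestrel→Route 4 = $452k.
Every other assignment is strictly worse.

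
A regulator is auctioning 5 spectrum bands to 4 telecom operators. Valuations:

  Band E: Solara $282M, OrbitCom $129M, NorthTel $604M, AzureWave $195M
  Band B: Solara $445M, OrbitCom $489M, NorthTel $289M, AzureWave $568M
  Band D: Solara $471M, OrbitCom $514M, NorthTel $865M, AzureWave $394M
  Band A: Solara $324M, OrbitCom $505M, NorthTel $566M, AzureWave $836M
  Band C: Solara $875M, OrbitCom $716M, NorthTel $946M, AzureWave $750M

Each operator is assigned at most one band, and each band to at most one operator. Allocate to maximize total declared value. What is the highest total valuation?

Optimal: Solara→Band C ($875M), OrbitCom→Band B ($489M), NorthTel→Band D ($865M), AzureWave→Band A ($836M) — total 875+489+865+836 = $3065M.
Row-greedy (each operator in turn takes its best remaining band) gives $2829M, worse by 236.
Checked against all permutations: $3065M is optimal.

Maximum total: $3065M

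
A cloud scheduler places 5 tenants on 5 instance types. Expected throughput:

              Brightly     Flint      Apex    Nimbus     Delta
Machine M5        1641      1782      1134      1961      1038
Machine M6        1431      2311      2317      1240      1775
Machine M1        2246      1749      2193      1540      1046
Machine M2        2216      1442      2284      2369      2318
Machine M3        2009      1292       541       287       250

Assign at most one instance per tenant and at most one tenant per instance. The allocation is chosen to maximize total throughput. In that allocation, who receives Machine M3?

Brightly receives Machine M3.

Optimal: Brightly→Machine M3 (2009 ops/s), Flint→Machine M6 (2311 ops/s), Apex→Machine M1 (2193 ops/s), Nimbus→Machine M5 (1961 ops/s), Delta→Machine M2 (2318 ops/s) — total 2009+2311+2193+1961+2318 = 10792 ops/s.
Row-greedy (each tenant in turn takes its best remaining instance) gives 9052 ops/s, worse by 1740.
Brightly's own top instance is Machine M1 (2246 ops/s), but forcing Brightly→Machine M1 and reassigning the rest optimally gives only 10134 ops/s — worse by 658.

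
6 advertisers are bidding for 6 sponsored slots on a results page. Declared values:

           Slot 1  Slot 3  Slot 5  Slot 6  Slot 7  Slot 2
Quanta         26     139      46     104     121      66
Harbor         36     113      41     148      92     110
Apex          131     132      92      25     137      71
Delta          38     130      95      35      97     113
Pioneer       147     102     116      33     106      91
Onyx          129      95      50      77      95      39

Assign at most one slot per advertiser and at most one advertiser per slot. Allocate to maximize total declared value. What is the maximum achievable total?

Max total: $782

Optimal: Quanta→Slot 3 ($139), Harbor→Slot 6 ($148), Apex→Slot 7 ($137), Delta→Slot 2 ($113), Pioneer→Slot 5 ($116), Onyx→Slot 1 ($129) — total 139+148+137+113+116+129 = $782.
Max-entry greedy (repeatedly take the single best remaining cell) gives $734, worse by 48.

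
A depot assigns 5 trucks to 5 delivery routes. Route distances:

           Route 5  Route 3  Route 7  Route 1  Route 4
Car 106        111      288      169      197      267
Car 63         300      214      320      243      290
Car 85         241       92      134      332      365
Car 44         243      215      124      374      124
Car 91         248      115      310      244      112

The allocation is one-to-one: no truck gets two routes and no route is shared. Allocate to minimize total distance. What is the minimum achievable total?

This is a one-to-one assignment (minimum-cost bipartite matching).
Optimal: Car 106→Route 5 (111 km), Car 63→Route 1 (243 km), Car 85→Route 3 (92 km), Car 44→Route 7 (124 km), Car 91→Route 4 (112 km) — total 111+243+92+124+112 = 682 km.
Row-greedy (each truck in turn takes its cheapest remaining route) gives 827 km, worse by 145.
Next-best assignment: Car 106→Route 5, Car 63→Route 1, Car 85→Route 7, Car 44→Route 4, Car 91→Route 3 = 727 km.
Swapping Car 106↔Car 91 (Car 106→Route 4 267 km, Car 91→Route 5 248 km) adds 292.

Minimum total: 682 km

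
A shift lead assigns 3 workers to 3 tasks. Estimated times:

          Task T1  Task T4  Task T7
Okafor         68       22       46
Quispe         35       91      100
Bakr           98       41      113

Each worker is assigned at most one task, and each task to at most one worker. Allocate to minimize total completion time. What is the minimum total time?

Minimum total: 122 min

Optimal: Okafor→Task T7 (46 min), Quispe→Task T1 (35 min), Bakr→Task T4 (41 min) — total 46+35+41 = 122 min.
Min-entry greedy (repeatedly take the single cheapest remaining cell) gives 170 min, worse by 48.
Swapping Quispe↔Okafor (Quispe→Task T7 100 min, Okafor→Task T1 68 min) adds 87.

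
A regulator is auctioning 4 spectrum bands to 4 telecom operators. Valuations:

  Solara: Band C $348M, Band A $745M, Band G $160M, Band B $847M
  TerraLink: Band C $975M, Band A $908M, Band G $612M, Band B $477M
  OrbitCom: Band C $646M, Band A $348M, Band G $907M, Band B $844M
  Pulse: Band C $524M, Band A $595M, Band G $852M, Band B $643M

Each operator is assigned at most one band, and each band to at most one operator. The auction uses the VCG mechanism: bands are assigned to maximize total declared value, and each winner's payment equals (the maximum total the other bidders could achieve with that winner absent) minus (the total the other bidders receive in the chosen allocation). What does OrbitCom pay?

Efficient allocation: Solara→Band A ($745M), TerraLink→Band C ($975M), OrbitCom→Band B ($844M), Pulse→Band G ($852M); total welfare W = $3416M.
OrbitCom receives Band B at value $844M, so the others get W − 844 = $2572M.
Without OrbitCom: best allocation of the remaining 3 bidders over all 4 bands is Solara→Band B ($847M), TerraLink→Band C ($975M), Pulse→Band G ($852M), total $2674M.
VCG payment = (others' best without OrbitCom) − (others' welfare with OrbitCom) = 2674 − 2572 = $102M.

OrbitCom pays $102M.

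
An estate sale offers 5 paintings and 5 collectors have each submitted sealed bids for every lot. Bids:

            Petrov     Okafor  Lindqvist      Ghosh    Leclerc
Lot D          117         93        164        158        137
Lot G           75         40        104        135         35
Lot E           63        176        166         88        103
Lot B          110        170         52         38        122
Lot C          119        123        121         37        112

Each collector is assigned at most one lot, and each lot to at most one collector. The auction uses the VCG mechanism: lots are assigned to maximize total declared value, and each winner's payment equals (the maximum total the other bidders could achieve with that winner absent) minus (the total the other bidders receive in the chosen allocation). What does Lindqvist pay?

Efficient allocation: Petrov→Lot C ($119), Okafor→Lot B ($170), Lindqvist→Lot E ($166), Ghosh→Lot G ($135), Leclerc→Lot D ($137); total welfare W = $727.
Lindqvist receives Lot E at value $166, so the others get W − 166 = $561.
Without Lindqvist: best allocation of the remaining 4 bidders over all 5 lots is Petrov→Lot C ($119), Okafor→Lot E ($176), Ghosh→Lot D ($158), Leclerc→Lot B ($122), total $575.
VCG payment = (others' best without Lindqvist) − (others' welfare with Lindqvist) = 575 − 561 = $14.

Lindqvist pays $14.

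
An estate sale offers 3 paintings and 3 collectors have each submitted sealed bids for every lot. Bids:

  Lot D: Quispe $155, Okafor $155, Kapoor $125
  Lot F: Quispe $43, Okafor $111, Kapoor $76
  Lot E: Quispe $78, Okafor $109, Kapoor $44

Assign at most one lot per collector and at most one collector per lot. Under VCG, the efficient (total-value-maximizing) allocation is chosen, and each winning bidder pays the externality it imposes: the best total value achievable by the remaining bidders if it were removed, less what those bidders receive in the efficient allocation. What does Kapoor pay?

Efficient allocation: Quispe→Lot D ($155), Okafor→Lot E ($109), Kapoor→Lot F ($76); total welfare W = $340.
Kapoor receives Lot F at value $76, so the others get W − 76 = $264.
Without Kapoor: best allocation of the remaining 2 bidders over all 3 lots is Quispe→Lot D ($155), Okafor→Lot F ($111), total $266.
VCG payment = (others' best without Kapoor) − (others' welfare with Kapoor) = 266 − 264 = $2.

Kapoor pays $2.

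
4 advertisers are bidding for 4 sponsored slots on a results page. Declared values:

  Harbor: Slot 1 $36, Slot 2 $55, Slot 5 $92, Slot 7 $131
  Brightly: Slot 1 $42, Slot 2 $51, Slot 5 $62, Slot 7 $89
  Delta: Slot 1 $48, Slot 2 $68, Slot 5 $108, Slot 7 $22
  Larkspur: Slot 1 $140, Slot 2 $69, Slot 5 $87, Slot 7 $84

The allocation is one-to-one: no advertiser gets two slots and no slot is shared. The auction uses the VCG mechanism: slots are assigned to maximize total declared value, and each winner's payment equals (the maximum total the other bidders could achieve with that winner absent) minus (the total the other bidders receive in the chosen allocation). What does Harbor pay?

Efficient allocation: Harbor→Slot 7 ($131), Brightly→Slot 2 ($51), Delta→Slot 5 ($108), Larkspur→Slot 1 ($140); total welfare W = $430.
Harbor receives Slot 7 at value $131, so the others get W − 131 = $299.
Without Harbor: best allocation of the remaining 3 bidders over all 4 slots is Brightly→Slot 7 ($89), Delta→Slot 5 ($108), Larkspur→Slot 1 ($140), total $337.
VCG payment = (others' best without Harbor) − (others' welfare with Harbor) = 337 − 299 = $38.

Harbor pays $38.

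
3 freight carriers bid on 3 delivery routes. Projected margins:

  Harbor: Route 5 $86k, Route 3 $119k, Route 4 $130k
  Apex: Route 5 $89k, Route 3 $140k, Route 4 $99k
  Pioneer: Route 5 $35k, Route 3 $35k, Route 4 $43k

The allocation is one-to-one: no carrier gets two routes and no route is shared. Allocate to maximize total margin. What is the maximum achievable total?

Optimal: Harbor→Route 4 ($130k), Apex→Route 3 ($140k), Pioneer→Route 5 ($35k) — total 130+140+35 = $305k.
Column-greedy (each route in turn goes to its best remaining carrier) gives $251k, worse by 54.
Next-best assignment: Harbor→Route 5, Apex→Route 3, Pioneer→Route 4 = $269k.
No other one-to-one assignment exceeds $305k.

Max total: $305k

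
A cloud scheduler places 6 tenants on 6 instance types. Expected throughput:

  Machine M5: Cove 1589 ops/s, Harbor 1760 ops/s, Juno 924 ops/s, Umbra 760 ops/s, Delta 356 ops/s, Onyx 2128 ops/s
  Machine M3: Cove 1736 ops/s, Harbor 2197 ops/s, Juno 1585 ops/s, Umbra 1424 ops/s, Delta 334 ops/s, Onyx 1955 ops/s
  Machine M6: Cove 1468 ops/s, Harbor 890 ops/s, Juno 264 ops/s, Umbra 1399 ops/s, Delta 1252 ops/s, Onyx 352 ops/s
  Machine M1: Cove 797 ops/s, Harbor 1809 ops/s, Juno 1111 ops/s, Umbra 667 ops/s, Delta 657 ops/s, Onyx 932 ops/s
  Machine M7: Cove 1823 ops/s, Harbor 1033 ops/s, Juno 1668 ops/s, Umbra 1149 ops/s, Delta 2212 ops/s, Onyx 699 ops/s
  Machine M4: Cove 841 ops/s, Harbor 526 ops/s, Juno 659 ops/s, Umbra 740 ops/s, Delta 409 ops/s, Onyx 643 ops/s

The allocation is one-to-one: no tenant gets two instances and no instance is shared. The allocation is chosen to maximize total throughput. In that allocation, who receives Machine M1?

Optimal: Cove→Machine M4 (841 ops/s), Harbor→Machine M1 (1809 ops/s), Juno→Machine M3 (1585 ops/s), Umbra→Machine M6 (1399 ops/s), Delta→Machine M7 (2212 ops/s), Onyx→Machine M5 (2128 ops/s) — total 841+1809+1585+1399+2212+2128 = 9974 ops/s.
Max-entry greedy (repeatedly take the single best remaining cell) gives 9856 ops/s, worse by 118.
Next-best assignment: Cove→Machine M3, Harbor→Machine M1, Juno→Machine M4, Umbra→Machine M6, Delta→Machine M7, Onyx→Machine M5 = 9943 ops/s.
Checked against all permutations: 9974 ops/s is optimal.
Harbor's own top instance is Machine M3 (2197 ops/s), but forcing Harbor→Machine M3 and reassigning the rest optimally gives only 9888 ops/s — worse by 86.

Harbor receives Machine M1.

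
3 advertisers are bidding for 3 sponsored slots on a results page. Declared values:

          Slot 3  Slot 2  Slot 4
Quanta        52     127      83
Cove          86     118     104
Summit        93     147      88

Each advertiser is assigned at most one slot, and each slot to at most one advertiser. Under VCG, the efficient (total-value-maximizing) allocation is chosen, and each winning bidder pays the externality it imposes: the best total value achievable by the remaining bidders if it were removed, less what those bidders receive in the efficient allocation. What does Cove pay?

Efficient allocation: Quanta→Slot 2 ($127), Cove→Slot 4 ($104), Summit→Slot 3 ($93); total welfare W = $324.
Cove receives Slot 4 at value $104, so the others get W − 104 = $220.
Without Cove: best allocation of the remaining 2 bidders over all 3 slots is Quanta→Slot 4 ($83), Summit→Slot 2 ($147), total $230.
VCG payment = (others' best without Cove) − (others' welfare with Cove) = 230 − 220 = $10.

Cove pays $10.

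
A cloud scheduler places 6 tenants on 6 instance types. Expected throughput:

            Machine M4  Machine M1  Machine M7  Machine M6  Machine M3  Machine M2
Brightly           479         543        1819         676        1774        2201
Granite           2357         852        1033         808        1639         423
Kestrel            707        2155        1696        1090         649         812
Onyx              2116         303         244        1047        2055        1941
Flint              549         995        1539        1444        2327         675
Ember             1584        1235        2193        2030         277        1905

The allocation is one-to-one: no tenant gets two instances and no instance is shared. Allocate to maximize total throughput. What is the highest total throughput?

Max total: 12629 ops/s

Optimal: Brightly→Machine M7 (1819 ops/s), Granite→Machine M4 (2357 ops/s), Kestrel→Machine M1 (2155 ops/s), Onyx→Machine M2 (1941 ops/s), Flint→Machine M3 (2327 ops/s), Ember→Machine M6 (2030 ops/s) — total 1819+2357+2155+1941+2327+2030 = 12629 ops/s.
Column-greedy (each instance in turn goes to its best remaining tenant) gives 12405 ops/s, worse by 224.
Swapping Onyx↔Flint (Onyx→Machine M3 2055 ops/s, Flint→Machine M2 675 ops/s) loses 1538.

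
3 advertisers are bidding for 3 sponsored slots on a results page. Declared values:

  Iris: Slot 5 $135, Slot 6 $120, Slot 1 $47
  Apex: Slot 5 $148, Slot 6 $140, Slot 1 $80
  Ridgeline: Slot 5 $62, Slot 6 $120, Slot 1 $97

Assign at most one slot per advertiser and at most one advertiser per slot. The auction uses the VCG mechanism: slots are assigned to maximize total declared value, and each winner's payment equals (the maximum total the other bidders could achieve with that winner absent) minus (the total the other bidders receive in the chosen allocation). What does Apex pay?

Efficient allocation: Iris→Slot 5 ($135), Apex→Slot 6 ($140), Ridgeline→Slot 1 ($97); total welfare W = $372.
Apex receives Slot 6 at value $140, so the others get W − 140 = $232.
Without Apex: best allocation of the remaining 2 bidders over all 3 slots is Iris→Slot 5 ($135), Ridgeline→Slot 6 ($120), total $255.
VCG payment = (others' best without Apex) − (others' welfare with Apex) = 255 − 232 = $23.

Apex pays $23.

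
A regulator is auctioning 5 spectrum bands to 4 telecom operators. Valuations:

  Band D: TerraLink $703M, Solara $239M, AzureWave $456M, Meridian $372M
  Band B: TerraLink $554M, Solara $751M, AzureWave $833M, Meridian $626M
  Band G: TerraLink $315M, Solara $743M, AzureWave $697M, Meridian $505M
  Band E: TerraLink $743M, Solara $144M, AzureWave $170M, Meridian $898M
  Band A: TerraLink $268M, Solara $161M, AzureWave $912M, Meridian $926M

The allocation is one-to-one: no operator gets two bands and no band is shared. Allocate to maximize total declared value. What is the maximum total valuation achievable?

Optimal: TerraLink→Band D ($703M), Solara→Band B ($751M), AzureWave→Band A ($912M), Meridian→Band E ($898M) — total 703+751+912+898 = $3264M.
Max-entry greedy (repeatedly take the single best remaining cell) gives $3245M, worse by 19.
Next-best assignment: TerraLink→Band D, Solara→Band G, AzureWave→Band A, Meridian→Band E = $3256M.

Max total: $3264M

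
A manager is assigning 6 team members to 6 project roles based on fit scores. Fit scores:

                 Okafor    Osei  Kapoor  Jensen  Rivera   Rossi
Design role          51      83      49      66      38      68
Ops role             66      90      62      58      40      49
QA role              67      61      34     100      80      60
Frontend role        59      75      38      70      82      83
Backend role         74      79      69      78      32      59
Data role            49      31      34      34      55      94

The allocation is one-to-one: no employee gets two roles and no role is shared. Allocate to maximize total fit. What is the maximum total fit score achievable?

Max total: 495 pts

Optimal: Okafor→Backend role (74 pts), Osei→Design role (83 pts), Kapoor→Ops role (62 pts), Jensen→QA role (100 pts), Rivera→Frontend role (82 pts), Rossi→Data role (94 pts) — total 74+83+62+100+82+94 = 495 pts.
Max-entry greedy (repeatedly take the single best remaining cell) gives 489 pts, worse by 6.
Next-best assignment: Okafor→Ops role, Osei→Design role, Kapoor→Backend role, Jensen→QA role, Rivera→Frontend role, Rossi→Data role = 494 pts.
Swapping Okafor↔Kapoor (Okafor→Ops role 66 pts, Kapoor→Backend role 69 pts) loses 1.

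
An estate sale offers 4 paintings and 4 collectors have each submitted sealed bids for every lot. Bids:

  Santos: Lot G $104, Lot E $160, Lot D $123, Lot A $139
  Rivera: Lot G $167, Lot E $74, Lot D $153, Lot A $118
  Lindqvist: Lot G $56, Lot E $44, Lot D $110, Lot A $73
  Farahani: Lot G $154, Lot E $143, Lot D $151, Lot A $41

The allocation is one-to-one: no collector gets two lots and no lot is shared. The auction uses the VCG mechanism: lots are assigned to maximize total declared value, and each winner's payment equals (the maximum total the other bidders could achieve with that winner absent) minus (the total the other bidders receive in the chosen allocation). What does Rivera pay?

Efficient allocation: Santos→Lot A ($139), Rivera→Lot G ($167), Lindqvist→Lot D ($110), Farahani→Lot E ($143); total welfare W = $559.
Rivera receives Lot G at value $167, so the others get W − 167 = $392.
Without Rivera: best allocation of the remaining 3 bidders over all 4 lots is Santos→Lot E ($160), Lindqvist→Lot D ($110), Farahani→Lot G ($154), total $424.
VCG payment = (others' best without Rivera) − (others' welfare with Rivera) = 424 − 392 = $32.

Rivera pays $32.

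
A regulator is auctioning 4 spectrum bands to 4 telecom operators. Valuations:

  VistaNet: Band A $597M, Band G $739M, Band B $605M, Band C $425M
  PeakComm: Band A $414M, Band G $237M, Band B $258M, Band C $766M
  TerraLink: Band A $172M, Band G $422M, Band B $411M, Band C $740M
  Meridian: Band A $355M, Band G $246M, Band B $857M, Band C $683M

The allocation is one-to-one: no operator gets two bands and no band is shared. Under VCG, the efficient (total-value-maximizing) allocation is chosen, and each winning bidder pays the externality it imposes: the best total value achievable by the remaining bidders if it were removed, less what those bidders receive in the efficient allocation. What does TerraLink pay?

TerraLink pays $352M.

Efficient allocation: VistaNet→Band G ($739M), PeakComm→Band A ($414M), TerraLink→Band C ($740M), Meridian→Band B ($857M); total welfare W = $2750M.
TerraLink receives Band C at value $740M, so the others get W − 740 = $2010M.
Without TerraLink: best allocation of the remaining 3 bidders over all 4 bands is VistaNet→Band G ($739M), PeakComm→Band C ($766M), Meridian→Band B ($857M), total $2362M.
VCG payment = (others' best without TerraLink) − (others' welfare with TerraLink) = 2362 − 2010 = $352M.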